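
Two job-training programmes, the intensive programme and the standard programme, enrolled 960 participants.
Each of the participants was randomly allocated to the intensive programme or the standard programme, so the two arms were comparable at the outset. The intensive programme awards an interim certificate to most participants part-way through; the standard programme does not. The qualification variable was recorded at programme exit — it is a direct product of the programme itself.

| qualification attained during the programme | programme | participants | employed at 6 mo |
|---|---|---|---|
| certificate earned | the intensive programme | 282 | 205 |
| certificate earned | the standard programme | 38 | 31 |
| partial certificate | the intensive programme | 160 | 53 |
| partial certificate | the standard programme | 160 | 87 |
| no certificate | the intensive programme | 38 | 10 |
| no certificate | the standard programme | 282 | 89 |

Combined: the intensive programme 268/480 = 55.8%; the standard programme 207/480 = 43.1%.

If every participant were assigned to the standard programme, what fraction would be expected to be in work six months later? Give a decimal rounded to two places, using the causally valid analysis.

0.43

The stratified and pooled comparisons disagree (the standard programme wins within each qualification attained during the programme; the intensive programme wins overall), so the answer turns on the causal role of qualification attained during the programme.
Qualification attained during the programme lies on the pathway programme → qualification attained during the programme → outcome, so adjusting for it blocks the indirect effect. For the total causal effect of programme, use the unadjusted pooled rates.
So P(outcome | do(the standard programme)) is just the pooled rate for the standard programme: 207/480 = 0.431.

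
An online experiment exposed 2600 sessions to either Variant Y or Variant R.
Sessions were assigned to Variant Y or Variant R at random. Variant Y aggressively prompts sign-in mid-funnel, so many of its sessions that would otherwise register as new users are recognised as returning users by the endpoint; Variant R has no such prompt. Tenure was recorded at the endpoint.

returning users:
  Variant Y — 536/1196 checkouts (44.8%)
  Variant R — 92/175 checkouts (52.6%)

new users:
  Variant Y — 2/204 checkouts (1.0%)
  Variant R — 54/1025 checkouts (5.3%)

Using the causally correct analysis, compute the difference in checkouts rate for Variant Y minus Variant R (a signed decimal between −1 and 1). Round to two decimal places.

The stratified and pooled comparisons disagree (Variant R wins within each user tenure; Variant Y wins overall), so the answer turns on the causal role of user tenure.
Stratifying would compare variants among sessions the variants themselves sorted into user tenure groups — a form of selection on an intermediate. The unconditioned pooled rates give the total causal effect.
The causal difference is the pooled difference: 0.384 − 0.122 = +0.263.

+0.26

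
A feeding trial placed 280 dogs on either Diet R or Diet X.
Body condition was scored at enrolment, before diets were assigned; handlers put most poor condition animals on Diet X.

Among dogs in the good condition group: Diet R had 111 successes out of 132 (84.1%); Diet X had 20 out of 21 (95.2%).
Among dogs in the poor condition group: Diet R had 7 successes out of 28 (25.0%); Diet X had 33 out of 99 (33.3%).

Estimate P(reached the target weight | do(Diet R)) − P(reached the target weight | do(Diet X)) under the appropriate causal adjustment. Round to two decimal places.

-0.10

Starting body condition is set before the diet has any effect — it is not caused by the diet — and it independently drives the outcome. That makes it a confounder, so the causal comparison is within starting body condition levels.
Adjusting over the population distribution of starting body condition: 0.546·(0.841−0.952) + 0.454·(0.250−0.333) = -0.099.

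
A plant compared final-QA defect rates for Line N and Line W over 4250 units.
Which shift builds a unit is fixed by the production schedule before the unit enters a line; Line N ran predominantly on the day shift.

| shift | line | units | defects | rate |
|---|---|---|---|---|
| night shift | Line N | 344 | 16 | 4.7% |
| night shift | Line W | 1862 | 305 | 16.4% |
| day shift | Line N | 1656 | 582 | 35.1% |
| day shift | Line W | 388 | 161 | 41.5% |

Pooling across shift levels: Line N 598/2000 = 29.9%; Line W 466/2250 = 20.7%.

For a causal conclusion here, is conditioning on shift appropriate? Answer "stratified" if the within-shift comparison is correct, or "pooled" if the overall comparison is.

stratified

Line N is lower inside every shift stratum but Line W is lower in aggregate. Whether to stratify depends on how shift relates to the line.
Shift satisfies the back-door criterion: it is not a descendant of the line, and it blocks the spurious path from line to outcome. Adjusting for it (i.e., using the within-shift rates) gives the causal effect.
Within each level — night shift: 4.7% vs 16.4%; day shift: 35.1% vs 41.5% — Line N is lower every time.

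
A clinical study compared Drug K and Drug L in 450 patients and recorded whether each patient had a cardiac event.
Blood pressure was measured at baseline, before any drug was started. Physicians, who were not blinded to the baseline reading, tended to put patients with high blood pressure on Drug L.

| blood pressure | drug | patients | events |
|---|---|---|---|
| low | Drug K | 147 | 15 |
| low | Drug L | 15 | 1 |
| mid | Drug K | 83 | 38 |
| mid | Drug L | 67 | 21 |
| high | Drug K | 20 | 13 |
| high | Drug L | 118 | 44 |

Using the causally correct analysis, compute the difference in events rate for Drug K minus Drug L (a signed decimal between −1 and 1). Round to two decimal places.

The imbalance in blood pressure arose from how patients were allocated, not from anything the drug did; and blood pressure independently affects the outcome. The pooled gap is confounded — condition on blood pressure.
Adjusting over the population distribution of blood pressure: 0.360·(0.102−0.067) + 0.333·(0.458−0.313) + 0.307·(0.650−0.373) = +0.146.

+0.15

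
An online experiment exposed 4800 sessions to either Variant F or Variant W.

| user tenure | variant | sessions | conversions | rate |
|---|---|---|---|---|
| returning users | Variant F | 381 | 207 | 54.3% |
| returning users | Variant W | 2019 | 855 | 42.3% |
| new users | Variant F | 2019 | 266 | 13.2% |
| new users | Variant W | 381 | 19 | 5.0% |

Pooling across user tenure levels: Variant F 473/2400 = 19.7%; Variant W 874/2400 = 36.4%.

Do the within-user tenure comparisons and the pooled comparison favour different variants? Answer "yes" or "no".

yes

Within each user tenure level (returning users 54.3% vs 42.3%; new users 13.2% vs 5.0%), Variant F has the higher rate every time. Pooled: 19.7% vs 36.4% — Variant W has the higher rate overall. The two comparisons disagree.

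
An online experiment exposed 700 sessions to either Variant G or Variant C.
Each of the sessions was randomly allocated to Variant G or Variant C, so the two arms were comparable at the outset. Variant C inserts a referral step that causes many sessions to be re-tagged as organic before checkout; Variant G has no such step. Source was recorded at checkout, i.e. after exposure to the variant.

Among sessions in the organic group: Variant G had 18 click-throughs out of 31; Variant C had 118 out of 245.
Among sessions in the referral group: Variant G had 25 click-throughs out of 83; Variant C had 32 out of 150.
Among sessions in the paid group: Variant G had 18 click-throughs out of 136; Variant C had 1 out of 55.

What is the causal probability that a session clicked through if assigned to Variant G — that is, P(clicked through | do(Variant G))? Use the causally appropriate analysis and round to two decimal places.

Traffic source lies on the pathway variant → traffic source → outcome, so adjusting for it blocks the indirect effect. For the total causal effect of variant, use the unadjusted pooled rates.
So P(outcome | do(Variant G)) is just the pooled rate for Variant G: 61/250 = 0.244.

0.24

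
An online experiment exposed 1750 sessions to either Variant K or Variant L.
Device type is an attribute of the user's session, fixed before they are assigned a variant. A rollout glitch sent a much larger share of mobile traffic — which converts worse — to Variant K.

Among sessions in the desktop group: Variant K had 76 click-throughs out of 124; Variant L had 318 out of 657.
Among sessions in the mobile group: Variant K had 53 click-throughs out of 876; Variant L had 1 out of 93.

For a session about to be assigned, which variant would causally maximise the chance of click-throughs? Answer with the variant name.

The imbalance in device type arose from how sessions were allocated, not from anything the variant did; and device type independently affects the outcome. The pooled gap is confounded — condition on device type.
Within each level — desktop: 61.3% vs 48.4%; mobile: 6.1% vs 1.1% — Variant K is higher every time.

Variant K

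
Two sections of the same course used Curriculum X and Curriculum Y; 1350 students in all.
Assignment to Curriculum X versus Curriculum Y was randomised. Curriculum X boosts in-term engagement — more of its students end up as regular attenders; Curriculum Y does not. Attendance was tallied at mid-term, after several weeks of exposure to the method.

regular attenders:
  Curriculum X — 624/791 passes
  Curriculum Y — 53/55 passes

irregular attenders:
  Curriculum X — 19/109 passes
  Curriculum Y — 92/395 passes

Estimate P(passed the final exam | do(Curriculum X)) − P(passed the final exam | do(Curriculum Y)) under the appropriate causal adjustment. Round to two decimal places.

The stratified and pooled comparisons disagree (Curriculum Y wins within each mid-term attendance; Curriculum X wins overall), so the answer turns on the causal role of mid-term attendance.
Mid-term attendance lies on the pathway teaching method → mid-term attendance → outcome, so adjusting for it blocks the indirect effect. For the total causal effect of teaching method, use the unadjusted pooled rates.
The causal difference is the pooled difference: 0.714 − 0.322 = +0.392.

+0.39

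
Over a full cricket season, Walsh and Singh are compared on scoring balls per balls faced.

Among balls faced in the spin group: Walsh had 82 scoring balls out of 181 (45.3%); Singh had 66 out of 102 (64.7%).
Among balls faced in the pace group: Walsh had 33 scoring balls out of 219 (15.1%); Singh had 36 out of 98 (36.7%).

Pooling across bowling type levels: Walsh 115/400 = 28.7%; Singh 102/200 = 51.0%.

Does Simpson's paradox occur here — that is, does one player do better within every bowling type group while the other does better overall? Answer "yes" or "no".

Within each bowling type level (spin 45.3% vs 64.7%; pace 15.1% vs 36.7%), Singh has the higher rate every time. Pooled: 28.7% vs 51.0% — Singh has the higher rate overall. They agree.

no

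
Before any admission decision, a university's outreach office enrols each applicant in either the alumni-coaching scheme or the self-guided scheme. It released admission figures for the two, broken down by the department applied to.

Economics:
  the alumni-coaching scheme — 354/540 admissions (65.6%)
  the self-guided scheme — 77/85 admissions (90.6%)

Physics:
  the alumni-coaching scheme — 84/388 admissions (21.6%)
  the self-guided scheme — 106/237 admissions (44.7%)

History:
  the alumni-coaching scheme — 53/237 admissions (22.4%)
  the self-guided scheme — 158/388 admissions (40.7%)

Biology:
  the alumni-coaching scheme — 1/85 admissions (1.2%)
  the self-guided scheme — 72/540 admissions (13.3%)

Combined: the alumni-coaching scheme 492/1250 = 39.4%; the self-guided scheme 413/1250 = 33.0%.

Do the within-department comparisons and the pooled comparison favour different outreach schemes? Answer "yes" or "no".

Within each department level (Economics 65.6% vs 90.6%; Physics 21.6% vs 44.7%; History 22.4% vs 40.7%; Biology 1.2% vs 13.3%), the self-guided scheme has the higher rate every time. Pooled: 39.4% vs 33.0% — the alumni-coaching scheme has the higher rate overall. The two comparisons disagree.

yes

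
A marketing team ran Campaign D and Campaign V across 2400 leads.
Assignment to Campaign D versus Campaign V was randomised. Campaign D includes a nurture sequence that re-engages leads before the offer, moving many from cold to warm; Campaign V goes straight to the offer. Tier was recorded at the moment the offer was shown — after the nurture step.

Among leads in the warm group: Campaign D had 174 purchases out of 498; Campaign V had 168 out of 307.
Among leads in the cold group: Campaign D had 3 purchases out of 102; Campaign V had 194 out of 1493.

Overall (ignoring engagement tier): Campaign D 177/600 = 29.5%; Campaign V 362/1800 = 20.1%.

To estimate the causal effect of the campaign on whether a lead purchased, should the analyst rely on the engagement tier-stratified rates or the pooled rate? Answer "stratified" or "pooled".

pooled

Engagement tier here is a post-treatment variable shaped by the campaign; conditioning on it would introduce bias rather than remove it. The overall comparison is the causal one.
Pooled: Campaign D 29.5% vs Campaign V 20.1%; Campaign D is higher overall.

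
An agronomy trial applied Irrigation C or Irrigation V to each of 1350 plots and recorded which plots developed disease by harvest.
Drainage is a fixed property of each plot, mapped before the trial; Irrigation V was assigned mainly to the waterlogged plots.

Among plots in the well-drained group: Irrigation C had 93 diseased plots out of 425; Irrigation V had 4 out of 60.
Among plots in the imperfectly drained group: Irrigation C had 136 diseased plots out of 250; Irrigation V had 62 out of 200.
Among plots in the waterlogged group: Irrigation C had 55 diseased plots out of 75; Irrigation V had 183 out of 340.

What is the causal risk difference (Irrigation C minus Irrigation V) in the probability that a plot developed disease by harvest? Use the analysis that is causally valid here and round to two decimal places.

Nothing the irrigation does changes field drainage; the imbalance is an allocation artefact. With field drainage also predicting the outcome, the pooled figure is confounded, and the within-stratum comparison is the causal one.
Adjusting over the population distribution of field drainage: 0.359·(0.219−0.067) + 0.333·(0.544−0.310) + 0.307·(0.733−0.538) = +0.193.

+0.19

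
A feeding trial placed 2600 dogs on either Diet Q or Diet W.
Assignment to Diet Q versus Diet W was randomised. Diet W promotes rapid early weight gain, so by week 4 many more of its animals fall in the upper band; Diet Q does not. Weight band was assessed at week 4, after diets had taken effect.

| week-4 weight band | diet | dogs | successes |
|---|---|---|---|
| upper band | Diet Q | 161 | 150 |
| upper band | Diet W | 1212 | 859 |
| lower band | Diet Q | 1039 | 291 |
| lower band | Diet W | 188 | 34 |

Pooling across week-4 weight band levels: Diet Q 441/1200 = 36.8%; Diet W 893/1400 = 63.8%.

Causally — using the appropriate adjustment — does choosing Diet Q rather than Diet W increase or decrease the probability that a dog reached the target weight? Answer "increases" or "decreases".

Week-4 weight band is recorded after the diet and is itself shifted by it — it sits on the causal path from diet to outcome. Conditioning on a mediator would strip out part of the effect we want; the pooled comparison gives the total causal effect.
Pooled: Diet Q 36.8% vs Diet W 63.8%; Diet W is higher overall.

decreases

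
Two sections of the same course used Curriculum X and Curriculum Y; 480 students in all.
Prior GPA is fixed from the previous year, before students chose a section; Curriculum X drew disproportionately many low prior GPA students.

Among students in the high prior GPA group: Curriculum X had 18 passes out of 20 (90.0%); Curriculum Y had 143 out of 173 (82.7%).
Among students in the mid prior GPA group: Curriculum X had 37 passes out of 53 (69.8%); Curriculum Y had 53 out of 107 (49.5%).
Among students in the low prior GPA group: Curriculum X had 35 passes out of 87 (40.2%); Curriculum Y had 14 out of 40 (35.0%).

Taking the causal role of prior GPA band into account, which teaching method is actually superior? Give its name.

Curriculum X

Prior GPA band satisfies the back-door criterion: it is not a descendant of the teaching method, and it blocks the spurious path from teaching method to outcome. Adjusting for it (i.e., using the within-prior GPA band rates) gives the causal effect.
Within each level — high prior GPA: 90.0% vs 82.7%; mid prior GPA: 69.8% vs 49.5%; low prior GPA: 40.2% vs 35.0% — Curriculum X is higher every time.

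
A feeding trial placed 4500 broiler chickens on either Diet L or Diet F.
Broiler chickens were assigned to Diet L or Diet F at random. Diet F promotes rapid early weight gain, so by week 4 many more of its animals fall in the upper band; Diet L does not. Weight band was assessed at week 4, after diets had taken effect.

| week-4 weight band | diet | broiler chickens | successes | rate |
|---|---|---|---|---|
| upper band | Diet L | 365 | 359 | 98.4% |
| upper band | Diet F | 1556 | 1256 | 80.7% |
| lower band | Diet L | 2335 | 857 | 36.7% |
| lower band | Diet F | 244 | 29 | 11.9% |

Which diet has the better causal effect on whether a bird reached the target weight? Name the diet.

Diet F

Week-4 weight band is recorded after the diet and is itself shifted by it — it sits on the causal path from diet to outcome. Conditioning on a mediator would strip out part of the effect we want; the pooled comparison gives the total causal effect.
Pooled: Diet L 45.0% vs Diet F 71.4%; Diet F is higher overall.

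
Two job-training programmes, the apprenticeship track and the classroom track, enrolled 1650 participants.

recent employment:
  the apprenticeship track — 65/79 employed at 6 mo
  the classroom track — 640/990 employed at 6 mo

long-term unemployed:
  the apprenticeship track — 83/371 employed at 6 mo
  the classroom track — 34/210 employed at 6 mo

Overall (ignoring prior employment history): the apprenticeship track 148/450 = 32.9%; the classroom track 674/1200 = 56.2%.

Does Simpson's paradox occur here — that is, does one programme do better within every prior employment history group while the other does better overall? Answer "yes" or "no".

Within each prior employment history level (recent employment 82.3% vs 64.6%; long-term unemployed 22.4% vs 16.2%), the apprenticeship track has the higher rate every time. Pooled: 32.9% vs 56.2% — the classroom track has the higher rate overall. The two comparisons disagree.

yes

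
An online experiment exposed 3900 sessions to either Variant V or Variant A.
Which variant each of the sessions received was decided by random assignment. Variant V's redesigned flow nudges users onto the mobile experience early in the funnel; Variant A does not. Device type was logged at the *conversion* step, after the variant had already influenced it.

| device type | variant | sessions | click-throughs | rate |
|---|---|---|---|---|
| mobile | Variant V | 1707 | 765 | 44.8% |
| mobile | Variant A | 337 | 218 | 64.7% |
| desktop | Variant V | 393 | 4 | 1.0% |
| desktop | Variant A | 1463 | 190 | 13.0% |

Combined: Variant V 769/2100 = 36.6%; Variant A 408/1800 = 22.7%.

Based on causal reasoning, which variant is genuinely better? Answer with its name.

Variant V

Device type is recorded after the variant and is itself shifted by it — it sits on the causal path from variant to outcome. Conditioning on a mediator would strip out part of the effect we want; the pooled comparison gives the total causal effect.
Pooled: Variant V 36.6% vs Variant A 22.7%; Variant V is higher overall.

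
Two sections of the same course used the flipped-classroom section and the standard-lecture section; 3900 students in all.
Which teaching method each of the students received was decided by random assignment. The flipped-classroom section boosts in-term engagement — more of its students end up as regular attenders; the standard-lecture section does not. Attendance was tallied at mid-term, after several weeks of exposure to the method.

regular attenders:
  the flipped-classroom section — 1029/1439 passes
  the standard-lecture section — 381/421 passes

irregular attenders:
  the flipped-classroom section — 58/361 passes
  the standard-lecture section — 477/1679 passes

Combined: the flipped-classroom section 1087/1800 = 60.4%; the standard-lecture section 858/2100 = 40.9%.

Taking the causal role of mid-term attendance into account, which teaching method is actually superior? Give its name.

the flipped-classroom section

Within every mid-term attendance level the standard-lecture section has the higher rate, yet pooled the flipped-classroom section does — Simpson's reversal.
Because the teaching method influences mid-term attendance, mid-term attendance is a post-treatment mediator, not a confounder. Stratifying on it would bias the estimate; the causal effect is the crude pooled difference.
Pooled: the flipped-classroom section 60.4% vs the standard-lecture section 40.9%; the flipped-classroom section is higher overall.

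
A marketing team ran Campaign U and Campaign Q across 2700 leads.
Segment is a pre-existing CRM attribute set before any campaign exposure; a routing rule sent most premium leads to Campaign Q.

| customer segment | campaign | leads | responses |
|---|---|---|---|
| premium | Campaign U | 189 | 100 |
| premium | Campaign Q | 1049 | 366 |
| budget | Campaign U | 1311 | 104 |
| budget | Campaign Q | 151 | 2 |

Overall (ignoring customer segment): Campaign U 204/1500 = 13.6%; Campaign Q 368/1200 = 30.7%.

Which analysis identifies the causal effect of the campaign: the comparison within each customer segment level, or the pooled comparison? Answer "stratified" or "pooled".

Since customer segment is a pre-existing factor (not a product of the campaign) and it affects the outcome on its own, it is a confounder. The stratified rates, not the pooled rate, identify the causal effect.
Within each level — premium: 52.9% vs 34.9%; budget: 7.9% vs 1.3% — Campaign U is higher every time.

stratified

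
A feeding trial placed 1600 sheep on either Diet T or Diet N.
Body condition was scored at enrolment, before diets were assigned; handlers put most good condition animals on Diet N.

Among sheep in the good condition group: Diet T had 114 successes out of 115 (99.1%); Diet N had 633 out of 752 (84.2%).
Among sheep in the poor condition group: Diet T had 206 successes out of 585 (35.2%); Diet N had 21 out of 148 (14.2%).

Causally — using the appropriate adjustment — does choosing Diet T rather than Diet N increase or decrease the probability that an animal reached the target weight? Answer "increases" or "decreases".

Since starting body condition is a pre-existing factor (not a product of the diet) and it affects the outcome on its own, it is a confounder. The stratified rates, not the pooled rate, identify the causal effect.
Within each level — good condition: 99.1% vs 84.2%; poor condition: 35.2% vs 14.2% — Diet T is higher every time.

increases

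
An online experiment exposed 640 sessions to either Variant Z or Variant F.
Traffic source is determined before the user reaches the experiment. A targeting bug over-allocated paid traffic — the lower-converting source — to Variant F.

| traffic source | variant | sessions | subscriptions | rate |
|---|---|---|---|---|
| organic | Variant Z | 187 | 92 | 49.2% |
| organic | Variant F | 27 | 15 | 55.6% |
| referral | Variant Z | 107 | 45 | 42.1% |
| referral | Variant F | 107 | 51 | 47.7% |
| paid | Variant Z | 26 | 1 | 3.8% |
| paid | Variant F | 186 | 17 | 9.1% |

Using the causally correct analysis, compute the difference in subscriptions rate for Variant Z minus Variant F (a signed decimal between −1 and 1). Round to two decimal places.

-0.06

Traffic source satisfies the back-door criterion: it is not a descendant of the variant, and it blocks the spurious path from variant to outcome. Adjusting for it (i.e., using the within-traffic source rates) gives the causal effect.
Adjusting over the population distribution of traffic source: 0.334·(0.492−0.556) + 0.334·(0.421−0.477) + 0.331·(0.038−0.091) = -0.058.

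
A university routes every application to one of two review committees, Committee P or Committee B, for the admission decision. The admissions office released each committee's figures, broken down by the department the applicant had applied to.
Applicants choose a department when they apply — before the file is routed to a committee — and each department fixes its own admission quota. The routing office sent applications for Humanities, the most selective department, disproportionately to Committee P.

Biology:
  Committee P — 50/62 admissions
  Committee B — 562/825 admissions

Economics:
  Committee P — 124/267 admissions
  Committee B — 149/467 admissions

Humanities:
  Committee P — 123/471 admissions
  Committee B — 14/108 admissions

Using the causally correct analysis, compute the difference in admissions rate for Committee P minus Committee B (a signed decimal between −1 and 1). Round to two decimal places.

Within every department level Committee P has the higher rate, yet pooled Committee B does — Simpson's reversal.
Nothing the review committee does changes department; the imbalance is an allocation artefact. With department also predicting the outcome, the pooled figure is confounded, and the within-stratum comparison is the causal one.
Adjusting over the population distribution of department: 0.403·(0.806−0.681) + 0.334·(0.464−0.319) + 0.263·(0.261−0.130) = +0.134.

+0.13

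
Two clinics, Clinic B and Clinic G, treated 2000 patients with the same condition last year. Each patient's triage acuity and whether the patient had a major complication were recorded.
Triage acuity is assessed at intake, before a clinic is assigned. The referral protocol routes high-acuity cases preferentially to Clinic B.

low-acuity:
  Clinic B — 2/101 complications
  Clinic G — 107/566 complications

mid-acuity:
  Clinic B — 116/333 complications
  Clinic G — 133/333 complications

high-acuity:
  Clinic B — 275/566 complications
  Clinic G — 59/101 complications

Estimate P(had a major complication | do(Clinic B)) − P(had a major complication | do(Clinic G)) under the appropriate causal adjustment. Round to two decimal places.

-0.11

Within every triage acuity level Clinic B has the lower rate, yet pooled Clinic G does — Simpson's reversal.
Here triage acuity is a common cause — it drives both which clinic a case falls under and the outcome. The crude comparison mixes populations; the stratum-specific rates are the causally relevant ones.
Adjusting over the population distribution of triage acuity: 0.334·(0.020−0.189) + 0.333·(0.348−0.399) + 0.334·(0.486−0.584) = -0.106.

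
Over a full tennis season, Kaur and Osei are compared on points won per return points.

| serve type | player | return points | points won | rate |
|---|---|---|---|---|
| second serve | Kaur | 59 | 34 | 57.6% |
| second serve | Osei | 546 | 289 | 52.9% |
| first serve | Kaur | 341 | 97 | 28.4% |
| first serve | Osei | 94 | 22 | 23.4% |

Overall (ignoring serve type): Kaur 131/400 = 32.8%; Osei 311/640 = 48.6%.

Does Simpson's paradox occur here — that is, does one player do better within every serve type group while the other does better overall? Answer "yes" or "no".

yes

Within each serve type level (second serve 57.6% vs 52.9%; first serve 28.4% vs 23.4%), Kaur has the higher rate every time. Pooled: 32.8% vs 48.6% — Osei has the higher rate overall. The two comparisons disagree.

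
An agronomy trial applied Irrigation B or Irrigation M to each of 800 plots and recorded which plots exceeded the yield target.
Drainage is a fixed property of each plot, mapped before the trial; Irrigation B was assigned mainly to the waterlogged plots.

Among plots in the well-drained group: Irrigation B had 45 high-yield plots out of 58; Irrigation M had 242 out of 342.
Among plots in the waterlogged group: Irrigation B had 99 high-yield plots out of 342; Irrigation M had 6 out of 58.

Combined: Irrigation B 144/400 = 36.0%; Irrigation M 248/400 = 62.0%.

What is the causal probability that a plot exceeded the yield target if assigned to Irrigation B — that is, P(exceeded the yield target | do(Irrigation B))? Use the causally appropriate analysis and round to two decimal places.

0.53

Here field drainage is a common cause — it drives both which irrigation a case falls under and the outcome. The crude comparison mixes populations; the stratum-specific rates are the causally relevant ones.
Standardising Irrigation B to the population field drainage mix: 0.500·45/58 + 0.500·99/342 = 0.533.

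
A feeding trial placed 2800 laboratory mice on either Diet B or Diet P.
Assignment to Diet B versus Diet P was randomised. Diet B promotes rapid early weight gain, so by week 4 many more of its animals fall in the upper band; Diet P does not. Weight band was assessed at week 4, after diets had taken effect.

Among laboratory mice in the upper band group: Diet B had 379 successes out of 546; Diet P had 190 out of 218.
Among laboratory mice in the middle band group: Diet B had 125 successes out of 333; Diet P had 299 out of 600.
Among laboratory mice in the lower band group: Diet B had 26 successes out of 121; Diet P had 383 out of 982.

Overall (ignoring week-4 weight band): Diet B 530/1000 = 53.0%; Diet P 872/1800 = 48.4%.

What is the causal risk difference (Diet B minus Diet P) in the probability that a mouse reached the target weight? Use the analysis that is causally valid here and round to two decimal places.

+0.05

Week-4 weight band here is a post-treatment variable shaped by the diet; conditioning on it would introduce bias rather than remove it. The overall comparison is the causal one.
The causal difference is the pooled difference: 0.530 − 0.484 = +0.046.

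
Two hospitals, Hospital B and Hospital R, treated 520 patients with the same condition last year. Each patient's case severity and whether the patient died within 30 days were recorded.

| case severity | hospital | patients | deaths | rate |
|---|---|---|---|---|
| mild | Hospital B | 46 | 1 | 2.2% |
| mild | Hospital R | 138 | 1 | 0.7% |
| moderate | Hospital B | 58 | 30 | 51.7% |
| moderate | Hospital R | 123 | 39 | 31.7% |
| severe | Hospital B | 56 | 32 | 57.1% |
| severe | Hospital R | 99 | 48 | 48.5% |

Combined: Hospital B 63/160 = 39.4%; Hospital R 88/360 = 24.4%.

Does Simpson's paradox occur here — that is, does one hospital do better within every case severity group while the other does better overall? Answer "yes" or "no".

Within each case severity level (mild 2.2% vs 0.7%; moderate 51.7% vs 31.7%; severe 57.1% vs 48.5%), Hospital R has the lower rate every time. Pooled: 39.4% vs 24.4% — Hospital R has the lower rate overall. They agree.

no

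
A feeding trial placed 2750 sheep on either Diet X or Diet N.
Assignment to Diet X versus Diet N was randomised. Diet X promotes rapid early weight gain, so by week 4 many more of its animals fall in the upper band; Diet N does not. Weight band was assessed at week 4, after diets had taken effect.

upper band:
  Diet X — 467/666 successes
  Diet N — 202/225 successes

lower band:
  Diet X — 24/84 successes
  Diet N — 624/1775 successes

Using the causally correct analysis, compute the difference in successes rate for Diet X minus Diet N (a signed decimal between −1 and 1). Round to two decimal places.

+0.24

Within every week-4 weight band level Diet N has the higher rate, yet pooled Diet X does — Simpson's reversal.
Week-4 weight band is recorded after the diet and is itself shifted by it — it sits on the causal path from diet to outcome. Conditioning on a mediator would strip out part of the effect we want; the pooled comparison gives the total causal effect.
The causal difference is the pooled difference: 0.655 − 0.413 = +0.242.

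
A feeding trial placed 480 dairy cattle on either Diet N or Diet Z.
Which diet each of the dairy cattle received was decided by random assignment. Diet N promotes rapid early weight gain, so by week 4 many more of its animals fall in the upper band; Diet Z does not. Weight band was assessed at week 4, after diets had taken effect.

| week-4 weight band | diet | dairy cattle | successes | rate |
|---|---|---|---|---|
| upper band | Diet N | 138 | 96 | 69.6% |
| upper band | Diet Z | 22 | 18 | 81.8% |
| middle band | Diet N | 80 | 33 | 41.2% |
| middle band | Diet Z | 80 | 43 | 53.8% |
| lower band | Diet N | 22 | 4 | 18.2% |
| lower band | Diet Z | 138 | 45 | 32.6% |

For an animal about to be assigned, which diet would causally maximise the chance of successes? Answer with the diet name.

Diet Z is higher inside every week-4 weight band stratum but Diet N is higher in aggregate. Whether to stratify depends on how week-4 weight band relates to the diet.
Week-4 weight band lies on the pathway diet → week-4 weight band → outcome, so adjusting for it blocks the indirect effect. For the total causal effect of diet, use the unadjusted pooled rates.
Pooled: Diet N 55.4% vs Diet Z 44.2%; Diet N is higher overall.

Diet N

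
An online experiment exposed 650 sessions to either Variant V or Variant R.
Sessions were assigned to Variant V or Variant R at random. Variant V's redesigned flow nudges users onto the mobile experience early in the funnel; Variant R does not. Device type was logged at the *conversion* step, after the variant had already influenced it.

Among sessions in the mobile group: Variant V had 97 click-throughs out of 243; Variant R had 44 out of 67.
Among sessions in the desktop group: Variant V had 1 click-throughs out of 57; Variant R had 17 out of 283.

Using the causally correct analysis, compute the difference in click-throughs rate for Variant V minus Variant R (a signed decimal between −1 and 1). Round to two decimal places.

Within every device type level Variant R has the higher rate, yet pooled Variant V does — Simpson's reversal.
Device type here is a post-treatment variable shaped by the variant; conditioning on it would introduce bias rather than remove it. The overall comparison is the causal one.
The causal difference is the pooled difference: 0.327 − 0.174 = +0.152.

+0.15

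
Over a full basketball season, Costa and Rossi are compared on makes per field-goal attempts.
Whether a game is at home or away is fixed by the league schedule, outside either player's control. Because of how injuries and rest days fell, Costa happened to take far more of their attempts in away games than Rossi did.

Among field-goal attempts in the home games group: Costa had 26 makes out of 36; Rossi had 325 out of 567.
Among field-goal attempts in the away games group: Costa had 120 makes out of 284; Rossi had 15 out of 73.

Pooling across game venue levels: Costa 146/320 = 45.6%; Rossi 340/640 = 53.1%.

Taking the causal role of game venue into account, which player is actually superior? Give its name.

Costa

Costa is higher inside every game venue stratum but Rossi is higher in aggregate. Whether to stratify depends on how game venue relates to the player.
Game venue is set before the player has any effect — it is not caused by the player — and it independently drives the outcome. That makes it a confounder, so the causal comparison is within game venue levels.
Within each level — home games: 72.2% vs 57.3%; away games: 42.3% vs 20.5% — Costa is higher every time.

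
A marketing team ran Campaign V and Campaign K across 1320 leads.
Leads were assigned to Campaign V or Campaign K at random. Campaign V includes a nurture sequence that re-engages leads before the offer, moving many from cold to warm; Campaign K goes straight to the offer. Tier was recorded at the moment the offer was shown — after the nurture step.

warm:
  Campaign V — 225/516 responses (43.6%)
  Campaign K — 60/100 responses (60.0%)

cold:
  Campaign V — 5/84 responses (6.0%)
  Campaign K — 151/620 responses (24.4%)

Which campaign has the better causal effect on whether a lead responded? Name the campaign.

Campaign V

Campaign K is higher inside every engagement tier stratum but Campaign V is higher in aggregate. Whether to stratify depends on how engagement tier relates to the campaign.
Engagement tier is recorded after the campaign and is itself shifted by it — it sits on the causal path from campaign to outcome. Conditioning on a mediator would strip out part of the effect we want; the pooled comparison gives the total causal effect.
Pooled: Campaign V 38.3% vs Campaign K 29.3%; Campaign V is higher overall.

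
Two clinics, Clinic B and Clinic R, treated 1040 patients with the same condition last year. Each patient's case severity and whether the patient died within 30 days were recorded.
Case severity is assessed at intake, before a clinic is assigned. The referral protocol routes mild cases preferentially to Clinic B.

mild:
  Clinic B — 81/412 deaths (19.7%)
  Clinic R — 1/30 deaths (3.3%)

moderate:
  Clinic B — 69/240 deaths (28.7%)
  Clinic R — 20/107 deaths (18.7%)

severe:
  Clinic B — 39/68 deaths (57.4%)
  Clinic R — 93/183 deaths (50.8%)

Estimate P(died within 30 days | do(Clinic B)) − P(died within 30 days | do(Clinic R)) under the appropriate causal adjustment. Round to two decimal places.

Within every case severity level Clinic R has the lower rate, yet pooled Clinic B does — Simpson's reversal.
Nothing the clinic does changes case severity; the imbalance is an allocation artefact. With case severity also predicting the outcome, the pooled figure is confounded, and the within-stratum comparison is the causal one.
Adjusting over the population distribution of case severity: 0.425·(0.197−0.033) + 0.334·(0.287−0.187) + 0.241·(0.574−0.508) = +0.119.

+0.12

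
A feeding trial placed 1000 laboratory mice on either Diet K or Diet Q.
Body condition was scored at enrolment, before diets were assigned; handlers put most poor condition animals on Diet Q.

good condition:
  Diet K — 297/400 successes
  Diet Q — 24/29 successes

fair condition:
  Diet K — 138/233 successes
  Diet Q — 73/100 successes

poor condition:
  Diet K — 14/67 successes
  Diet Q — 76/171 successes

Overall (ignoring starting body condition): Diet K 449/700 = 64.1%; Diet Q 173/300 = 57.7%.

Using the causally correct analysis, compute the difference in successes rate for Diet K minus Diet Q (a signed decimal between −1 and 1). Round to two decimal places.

-0.14

The stratified and pooled comparisons disagree (Diet Q wins within each starting body condition; Diet K wins overall), so the answer turns on the causal role of starting body condition.
Nothing the diet does changes starting body condition; the imbalance is an allocation artefact. With starting body condition also predicting the outcome, the pooled figure is confounded, and the within-stratum comparison is the causal one.
Adjusting over the population distribution of starting body condition: 0.429·(0.743−0.828) + 0.333·(0.592−0.730) + 0.238·(0.209−0.444) = -0.138.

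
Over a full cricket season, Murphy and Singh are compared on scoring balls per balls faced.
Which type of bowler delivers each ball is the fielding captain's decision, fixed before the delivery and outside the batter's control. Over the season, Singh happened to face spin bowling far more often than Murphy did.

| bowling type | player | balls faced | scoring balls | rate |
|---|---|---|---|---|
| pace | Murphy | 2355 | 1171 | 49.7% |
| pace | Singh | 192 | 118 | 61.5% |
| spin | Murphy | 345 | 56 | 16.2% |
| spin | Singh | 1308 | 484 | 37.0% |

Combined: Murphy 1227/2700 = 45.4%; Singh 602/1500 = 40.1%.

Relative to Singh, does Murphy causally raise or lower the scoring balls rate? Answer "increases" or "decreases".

The stratified and pooled comparisons disagree (Singh wins within each bowling type; Murphy wins overall), so the answer turns on the causal role of bowling type.
Since bowling type is a pre-existing factor (not a product of the player) and it affects the outcome on its own, it is a confounder. The stratified rates, not the pooled rate, identify the causal effect.
Within each level — pace: 49.7% vs 61.5%; spin: 16.2% vs 37.0% — Singh is higher every time.

decreases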